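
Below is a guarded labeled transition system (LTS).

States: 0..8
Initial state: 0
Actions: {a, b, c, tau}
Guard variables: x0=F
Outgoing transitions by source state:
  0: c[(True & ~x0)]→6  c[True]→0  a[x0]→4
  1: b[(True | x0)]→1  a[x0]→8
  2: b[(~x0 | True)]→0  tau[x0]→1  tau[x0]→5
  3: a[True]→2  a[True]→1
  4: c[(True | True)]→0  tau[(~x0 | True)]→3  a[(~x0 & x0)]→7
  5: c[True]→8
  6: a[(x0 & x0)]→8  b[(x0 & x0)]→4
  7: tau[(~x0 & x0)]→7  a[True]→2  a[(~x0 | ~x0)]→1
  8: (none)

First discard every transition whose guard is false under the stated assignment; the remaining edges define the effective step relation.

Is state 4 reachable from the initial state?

11 transition(s) survive guard evaluation.
Layer 0: {0}
Layer 1: {6}  total {0,6}
Reach set: {0,6}

Answer: UNREACHABLE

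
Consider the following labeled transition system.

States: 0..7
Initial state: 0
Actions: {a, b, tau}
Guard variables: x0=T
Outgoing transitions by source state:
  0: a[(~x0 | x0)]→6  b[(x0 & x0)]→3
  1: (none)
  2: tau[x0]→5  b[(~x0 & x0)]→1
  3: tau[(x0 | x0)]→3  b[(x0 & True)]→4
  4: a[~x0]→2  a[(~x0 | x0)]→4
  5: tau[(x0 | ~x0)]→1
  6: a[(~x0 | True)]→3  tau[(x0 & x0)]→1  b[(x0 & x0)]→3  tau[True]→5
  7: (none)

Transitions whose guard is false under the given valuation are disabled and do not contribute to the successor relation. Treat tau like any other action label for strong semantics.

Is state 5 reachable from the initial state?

11 transition(s) survive guard evaluation.
L0 = {0}
L1 = {3,6}  now seen {0,3,6}
L2 = {1,4,5}  now seen {0,1,3,4,5,6}
R = {0,1,3,4,5,6}
Path to 5: a·tau

Answer: REACHABLE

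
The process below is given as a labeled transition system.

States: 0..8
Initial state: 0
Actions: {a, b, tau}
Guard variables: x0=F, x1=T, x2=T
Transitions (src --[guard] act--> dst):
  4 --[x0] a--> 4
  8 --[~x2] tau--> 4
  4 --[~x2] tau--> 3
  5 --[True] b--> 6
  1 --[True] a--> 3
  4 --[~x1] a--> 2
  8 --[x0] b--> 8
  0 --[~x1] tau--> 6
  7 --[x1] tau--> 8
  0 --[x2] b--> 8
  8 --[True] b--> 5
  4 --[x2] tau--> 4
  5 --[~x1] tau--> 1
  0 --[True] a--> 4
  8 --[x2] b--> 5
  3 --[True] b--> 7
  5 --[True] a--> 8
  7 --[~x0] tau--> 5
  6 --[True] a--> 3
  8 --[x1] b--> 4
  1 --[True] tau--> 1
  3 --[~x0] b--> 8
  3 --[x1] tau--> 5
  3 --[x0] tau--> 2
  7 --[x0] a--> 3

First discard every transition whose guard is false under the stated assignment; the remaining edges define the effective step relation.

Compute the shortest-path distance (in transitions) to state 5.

Answer: 2

Working:
BFS to 5:
  Layer 0: {0}
  Layer 1: {4,8}
  Layer 2: {5}
depth(5)=2, e.g. b·b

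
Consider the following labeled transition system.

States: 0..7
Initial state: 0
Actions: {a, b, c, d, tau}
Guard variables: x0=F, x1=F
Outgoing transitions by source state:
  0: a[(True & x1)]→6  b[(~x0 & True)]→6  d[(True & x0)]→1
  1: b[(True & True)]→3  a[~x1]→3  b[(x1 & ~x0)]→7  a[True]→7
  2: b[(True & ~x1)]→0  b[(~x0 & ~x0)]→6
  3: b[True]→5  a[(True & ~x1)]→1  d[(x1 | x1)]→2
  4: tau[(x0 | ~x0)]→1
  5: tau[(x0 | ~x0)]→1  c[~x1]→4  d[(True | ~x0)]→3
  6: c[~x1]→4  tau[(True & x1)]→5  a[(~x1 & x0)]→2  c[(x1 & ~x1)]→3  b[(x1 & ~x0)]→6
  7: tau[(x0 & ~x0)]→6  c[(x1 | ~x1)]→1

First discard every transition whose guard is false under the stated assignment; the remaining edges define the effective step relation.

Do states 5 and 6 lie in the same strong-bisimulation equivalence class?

Answer: NOT BISIMILAR

Analysis:
Compute ~ classes (split until stable):
  π0 = {{0,1,2,3,4,5,6,7}}
  π1 = {{0,2},{1,3},{4},{5},{6,7}}
  π2 = {{0},{1},{2},{3},{4},{5},{6},{7}}
8 equivalence class(es) (converged in 3)
[5]={5}  [6]={6}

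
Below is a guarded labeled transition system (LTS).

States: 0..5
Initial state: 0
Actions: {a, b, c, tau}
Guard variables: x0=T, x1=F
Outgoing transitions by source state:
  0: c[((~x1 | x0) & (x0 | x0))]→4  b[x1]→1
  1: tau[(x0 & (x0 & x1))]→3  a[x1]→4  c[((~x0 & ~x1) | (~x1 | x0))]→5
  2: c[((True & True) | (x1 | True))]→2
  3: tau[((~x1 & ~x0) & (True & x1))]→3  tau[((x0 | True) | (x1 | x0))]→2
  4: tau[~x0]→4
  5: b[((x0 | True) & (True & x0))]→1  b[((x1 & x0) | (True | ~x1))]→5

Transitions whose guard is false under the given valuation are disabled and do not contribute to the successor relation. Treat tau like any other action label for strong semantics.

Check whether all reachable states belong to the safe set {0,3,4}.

Answer: INVARIANT HOLDS

Working:
Inv-set: {0,3,4}
Reachable = {0,4}
  0: ✓
  4: ✓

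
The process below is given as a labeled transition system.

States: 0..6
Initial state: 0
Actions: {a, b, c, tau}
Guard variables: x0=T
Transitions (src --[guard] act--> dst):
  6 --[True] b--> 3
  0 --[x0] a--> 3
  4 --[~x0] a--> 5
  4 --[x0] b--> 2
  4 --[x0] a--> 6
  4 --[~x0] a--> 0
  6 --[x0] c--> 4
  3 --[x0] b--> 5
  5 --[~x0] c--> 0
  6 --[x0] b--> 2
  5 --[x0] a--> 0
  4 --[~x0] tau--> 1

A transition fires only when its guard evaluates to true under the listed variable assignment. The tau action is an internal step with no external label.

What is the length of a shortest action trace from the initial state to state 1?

Answer: UNREACHABLE

Working:
BFS to 1:
  L0 = {0}
  L1 = {3}
  L2 = {5}
1 never appears.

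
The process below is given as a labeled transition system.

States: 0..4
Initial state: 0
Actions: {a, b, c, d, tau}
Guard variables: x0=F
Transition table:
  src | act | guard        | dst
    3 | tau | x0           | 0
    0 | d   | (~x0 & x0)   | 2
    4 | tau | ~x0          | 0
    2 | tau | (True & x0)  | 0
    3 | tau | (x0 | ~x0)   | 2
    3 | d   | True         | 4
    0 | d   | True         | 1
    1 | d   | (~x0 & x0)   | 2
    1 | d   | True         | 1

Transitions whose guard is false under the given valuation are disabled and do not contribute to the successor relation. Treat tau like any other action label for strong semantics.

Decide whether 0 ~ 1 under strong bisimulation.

Refine partition for ~:
  π0 = {{0,1,2,3,4}}
  π1 = {{0,1},{2},{3},{4}}
stable after 2 split(s): 4 block(s)
class of 0: {0,1}; class of 1: {0,1}

Answer: BISIMILAR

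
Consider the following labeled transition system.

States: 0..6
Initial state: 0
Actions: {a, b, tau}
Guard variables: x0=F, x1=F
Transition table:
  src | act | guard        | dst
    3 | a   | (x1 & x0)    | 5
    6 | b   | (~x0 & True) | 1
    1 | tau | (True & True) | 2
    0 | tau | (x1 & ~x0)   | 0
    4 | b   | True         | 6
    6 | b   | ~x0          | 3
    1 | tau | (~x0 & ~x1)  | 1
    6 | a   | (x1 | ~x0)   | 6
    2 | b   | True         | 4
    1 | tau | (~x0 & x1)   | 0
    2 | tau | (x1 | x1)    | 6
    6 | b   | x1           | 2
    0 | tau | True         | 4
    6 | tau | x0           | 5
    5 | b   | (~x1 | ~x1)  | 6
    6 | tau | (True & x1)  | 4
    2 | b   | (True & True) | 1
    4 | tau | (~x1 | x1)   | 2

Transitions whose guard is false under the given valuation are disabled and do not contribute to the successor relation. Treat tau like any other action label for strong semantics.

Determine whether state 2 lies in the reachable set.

Answer: REACHABLE

Working:
Guard filter leaves 11 enabled edge(s).
Layer 0: {0}
Layer 1: {4}  now seen {0,4}
Layer 2: {2,6}  now seen {0,2,4,6}
Layer 3: {1,3}  now seen {0,1,2,3,4,6}
Reach set: {0,1,2,3,4,6}
witness 2: tau·tau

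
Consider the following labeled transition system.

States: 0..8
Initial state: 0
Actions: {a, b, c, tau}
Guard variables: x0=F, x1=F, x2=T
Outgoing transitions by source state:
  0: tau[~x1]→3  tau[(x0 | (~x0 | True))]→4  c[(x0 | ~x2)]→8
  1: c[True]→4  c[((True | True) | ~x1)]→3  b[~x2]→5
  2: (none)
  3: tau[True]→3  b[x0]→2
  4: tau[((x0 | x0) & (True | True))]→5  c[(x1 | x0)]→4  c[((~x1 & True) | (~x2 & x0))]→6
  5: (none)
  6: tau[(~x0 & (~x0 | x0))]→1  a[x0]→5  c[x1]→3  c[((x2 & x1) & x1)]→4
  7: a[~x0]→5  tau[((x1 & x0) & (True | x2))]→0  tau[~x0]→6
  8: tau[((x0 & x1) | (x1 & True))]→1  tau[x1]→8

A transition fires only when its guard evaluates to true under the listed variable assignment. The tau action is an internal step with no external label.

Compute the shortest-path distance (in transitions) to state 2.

Answer: UNREACHABLE

Analysis:
Breadth-first toward 2:
  depth 0: {0}
  depth 1: {3,4}
  depth 2: {6}
  depth 3: {1}
2 never appears.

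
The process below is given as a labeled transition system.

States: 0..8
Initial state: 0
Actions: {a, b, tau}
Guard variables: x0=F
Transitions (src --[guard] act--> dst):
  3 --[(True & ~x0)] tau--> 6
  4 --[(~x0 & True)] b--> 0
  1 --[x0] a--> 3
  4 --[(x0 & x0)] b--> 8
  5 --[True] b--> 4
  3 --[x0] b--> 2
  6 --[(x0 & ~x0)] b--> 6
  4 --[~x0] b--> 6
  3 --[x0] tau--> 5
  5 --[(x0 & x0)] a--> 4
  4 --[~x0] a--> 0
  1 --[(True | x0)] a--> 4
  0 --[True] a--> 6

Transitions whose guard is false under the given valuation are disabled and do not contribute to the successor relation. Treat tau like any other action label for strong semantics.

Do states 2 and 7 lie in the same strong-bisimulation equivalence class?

Compute ~ classes (split until stable):
  π0 = {{0,1,2,3,4,5,6,7,8}}
  π1 = {{0,1},{2,6,7,8},{3},{4},{5}}
  π2 = {{0},{1},{2,6,7,8},{3},{4},{5}}
6 equivalence class(es) (converged in 3)
2∈{2,6,7,8}, 7∈{2,6,7,8}

Answer: BISIMILAR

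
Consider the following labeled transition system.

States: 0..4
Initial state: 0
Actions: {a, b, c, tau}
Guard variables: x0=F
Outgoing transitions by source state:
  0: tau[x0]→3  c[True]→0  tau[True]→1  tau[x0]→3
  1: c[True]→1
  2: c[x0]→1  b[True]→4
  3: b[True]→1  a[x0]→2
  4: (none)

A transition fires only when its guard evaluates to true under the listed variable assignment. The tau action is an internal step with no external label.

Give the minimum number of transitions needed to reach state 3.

Answer: UNREACHABLE

Analysis:
Layered search for 3:
  depth 0: {0}
  depth 1: {1}
3 never appears.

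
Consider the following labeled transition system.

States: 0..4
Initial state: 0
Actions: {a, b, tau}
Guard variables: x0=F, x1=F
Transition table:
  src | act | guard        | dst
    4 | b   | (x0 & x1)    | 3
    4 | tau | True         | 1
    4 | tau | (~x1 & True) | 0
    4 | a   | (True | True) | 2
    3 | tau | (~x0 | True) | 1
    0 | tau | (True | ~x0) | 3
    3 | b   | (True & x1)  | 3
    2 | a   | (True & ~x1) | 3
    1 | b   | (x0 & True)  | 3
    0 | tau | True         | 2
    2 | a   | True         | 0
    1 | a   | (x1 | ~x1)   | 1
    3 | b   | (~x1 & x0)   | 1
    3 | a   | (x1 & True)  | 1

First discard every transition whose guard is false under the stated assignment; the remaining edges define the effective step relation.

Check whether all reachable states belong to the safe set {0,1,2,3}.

Safe = {0,1,2,3}
Reach set: {0,1,2,3}
  0: safe
  1: safe
  2: safe
  3: safe

Answer: INVARIANT HOLDS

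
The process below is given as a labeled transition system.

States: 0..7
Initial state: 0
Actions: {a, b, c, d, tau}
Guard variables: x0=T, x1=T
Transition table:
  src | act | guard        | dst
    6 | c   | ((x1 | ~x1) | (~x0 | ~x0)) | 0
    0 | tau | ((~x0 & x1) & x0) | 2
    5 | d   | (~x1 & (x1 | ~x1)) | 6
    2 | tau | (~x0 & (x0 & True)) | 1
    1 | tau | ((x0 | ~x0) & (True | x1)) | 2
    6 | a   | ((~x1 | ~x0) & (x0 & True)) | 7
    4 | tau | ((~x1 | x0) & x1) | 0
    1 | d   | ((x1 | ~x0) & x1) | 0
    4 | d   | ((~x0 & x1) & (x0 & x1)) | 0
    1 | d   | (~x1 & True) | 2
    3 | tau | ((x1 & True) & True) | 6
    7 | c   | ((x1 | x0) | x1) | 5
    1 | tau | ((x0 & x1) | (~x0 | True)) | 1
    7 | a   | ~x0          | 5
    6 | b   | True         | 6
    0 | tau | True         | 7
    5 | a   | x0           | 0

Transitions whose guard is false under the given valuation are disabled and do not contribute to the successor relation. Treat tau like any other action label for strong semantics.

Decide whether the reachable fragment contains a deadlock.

Answer: DEADLOCK-FREE

Trace:
Reach set: {0,5,7}
  0: tau→7  [1 exit(s)]
  5: a→0  [1 exit(s)]
  7: c→5  [1 exit(s)]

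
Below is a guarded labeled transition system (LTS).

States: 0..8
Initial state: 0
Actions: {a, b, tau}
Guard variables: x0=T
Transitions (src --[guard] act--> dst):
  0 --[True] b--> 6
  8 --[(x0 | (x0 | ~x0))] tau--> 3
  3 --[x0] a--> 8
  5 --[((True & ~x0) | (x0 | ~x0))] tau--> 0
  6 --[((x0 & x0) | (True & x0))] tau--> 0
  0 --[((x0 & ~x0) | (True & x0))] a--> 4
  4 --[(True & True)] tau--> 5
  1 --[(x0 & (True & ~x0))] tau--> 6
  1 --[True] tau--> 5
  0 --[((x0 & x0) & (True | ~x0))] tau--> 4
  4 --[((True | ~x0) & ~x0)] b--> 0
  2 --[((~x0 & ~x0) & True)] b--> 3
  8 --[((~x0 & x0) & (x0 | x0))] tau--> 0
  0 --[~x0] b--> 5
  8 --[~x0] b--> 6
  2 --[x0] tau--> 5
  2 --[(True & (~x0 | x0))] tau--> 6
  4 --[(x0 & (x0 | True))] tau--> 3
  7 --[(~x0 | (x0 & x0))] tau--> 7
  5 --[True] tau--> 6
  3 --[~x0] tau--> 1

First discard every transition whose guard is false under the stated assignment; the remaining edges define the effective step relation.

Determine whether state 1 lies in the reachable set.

Guard filter leaves 14 enabled edge(s).
Layer 0: {0}
Layer 1: {4,6}  now seen {0,4,6}
Layer 2: {3,5}  now seen {0,3,4,5,6}
Layer 3: {8}  now seen {0,3,4,5,6,8}
Reachable = {0,3,4,5,6,8}

Answer: UNREACHABLE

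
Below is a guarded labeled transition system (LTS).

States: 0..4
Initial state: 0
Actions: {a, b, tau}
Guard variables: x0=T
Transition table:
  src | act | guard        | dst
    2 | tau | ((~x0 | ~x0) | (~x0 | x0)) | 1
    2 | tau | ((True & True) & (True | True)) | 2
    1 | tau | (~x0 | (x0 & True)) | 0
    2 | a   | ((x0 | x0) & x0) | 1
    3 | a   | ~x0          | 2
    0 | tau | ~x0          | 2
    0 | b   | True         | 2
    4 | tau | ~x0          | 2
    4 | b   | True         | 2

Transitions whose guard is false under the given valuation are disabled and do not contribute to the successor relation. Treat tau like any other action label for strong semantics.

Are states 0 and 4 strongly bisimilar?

Bisimulation quotient by refinement:
  round 0: {{0,1,2,3,4}}
  round 1: {{0,4},{1},{2},{3}}
stable after 2 split(s): 4 block(s)
[0]={0,4}  [4]={0,4}

Answer: BISIMILAR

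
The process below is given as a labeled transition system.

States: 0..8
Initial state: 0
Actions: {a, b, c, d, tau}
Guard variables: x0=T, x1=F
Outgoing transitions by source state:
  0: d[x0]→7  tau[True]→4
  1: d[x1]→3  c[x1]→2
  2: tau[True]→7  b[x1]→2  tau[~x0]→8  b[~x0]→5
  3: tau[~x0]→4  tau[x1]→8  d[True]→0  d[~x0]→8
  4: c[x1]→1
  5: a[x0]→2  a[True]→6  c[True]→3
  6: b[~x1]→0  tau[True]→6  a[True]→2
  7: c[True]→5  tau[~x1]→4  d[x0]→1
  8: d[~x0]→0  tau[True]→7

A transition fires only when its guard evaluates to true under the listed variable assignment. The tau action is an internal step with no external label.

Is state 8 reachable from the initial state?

Answer: UNREACHABLE

Working:
Guard filter leaves 14 enabled edge(s).
depth 0: {0}
depth 1: {4,7}  now seen {0,4,7}
depth 2: {1,5}  now seen {0,1,4,5,7}
depth 3: {2,3,6}  now seen {0,1,2,3,4,5,6,7}
Reach set: {0,1,2,3,4,5,6,7}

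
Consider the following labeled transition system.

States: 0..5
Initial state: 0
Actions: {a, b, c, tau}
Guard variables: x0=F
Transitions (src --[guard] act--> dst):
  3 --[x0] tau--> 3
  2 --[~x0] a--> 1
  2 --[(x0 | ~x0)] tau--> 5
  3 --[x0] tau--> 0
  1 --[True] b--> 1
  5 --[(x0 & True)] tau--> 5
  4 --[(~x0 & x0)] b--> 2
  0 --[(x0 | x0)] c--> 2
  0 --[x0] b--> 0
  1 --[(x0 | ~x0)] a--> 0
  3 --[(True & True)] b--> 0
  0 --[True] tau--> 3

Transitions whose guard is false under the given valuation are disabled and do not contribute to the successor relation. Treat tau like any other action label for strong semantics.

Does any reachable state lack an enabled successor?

R = {0,3}
  0: tau→3  [deg 1]
  3: b→0  [deg 1]

Answer: DEADLOCK-FREE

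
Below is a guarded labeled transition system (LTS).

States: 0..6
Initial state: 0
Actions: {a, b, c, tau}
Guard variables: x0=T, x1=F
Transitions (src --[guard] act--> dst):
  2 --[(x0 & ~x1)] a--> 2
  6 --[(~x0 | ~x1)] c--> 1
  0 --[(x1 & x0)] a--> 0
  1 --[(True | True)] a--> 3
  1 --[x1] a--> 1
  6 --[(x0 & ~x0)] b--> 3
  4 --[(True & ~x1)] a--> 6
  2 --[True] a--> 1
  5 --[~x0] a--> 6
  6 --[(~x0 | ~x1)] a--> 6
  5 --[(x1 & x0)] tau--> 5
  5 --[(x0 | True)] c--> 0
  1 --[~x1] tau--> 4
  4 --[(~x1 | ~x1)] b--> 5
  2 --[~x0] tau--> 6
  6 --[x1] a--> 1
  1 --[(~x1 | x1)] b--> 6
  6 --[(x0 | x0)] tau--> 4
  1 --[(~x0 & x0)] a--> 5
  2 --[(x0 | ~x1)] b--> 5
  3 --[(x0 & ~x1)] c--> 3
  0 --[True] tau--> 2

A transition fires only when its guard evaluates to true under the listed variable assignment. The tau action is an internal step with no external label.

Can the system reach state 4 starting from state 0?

Answer: REACHABLE

Analysis:
Guard filter leaves 14 enabled edge(s).
depth 0: {0}
depth 1: {2}  now seen {0,2}
depth 2: {1,5}  now seen {0,1,2,5}
depth 3: {3,4,6}  now seen {0,1,2,3,4,5,6}
Reach set: {0,1,2,3,4,5,6}
trace reaching 4: tau·a·tau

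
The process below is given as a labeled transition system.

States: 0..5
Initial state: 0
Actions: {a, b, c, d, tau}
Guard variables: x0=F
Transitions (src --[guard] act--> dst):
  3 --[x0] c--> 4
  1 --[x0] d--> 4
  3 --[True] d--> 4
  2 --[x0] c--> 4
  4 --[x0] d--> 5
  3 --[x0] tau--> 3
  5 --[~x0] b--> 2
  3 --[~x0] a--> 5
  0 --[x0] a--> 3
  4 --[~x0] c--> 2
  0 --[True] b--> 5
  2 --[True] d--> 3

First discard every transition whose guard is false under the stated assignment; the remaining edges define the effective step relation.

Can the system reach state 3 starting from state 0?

Answer: REACHABLE

Trace:
After dropping false guards: 6 live edges.
Layer 0: {0}
Layer 1: {5}  now seen {0,5}
Layer 2: {2}  now seen {0,2,5}
Layer 3: {3}  now seen {0,2,3,5}
Layer 4: {4}  now seen {0,2,3,4,5}
Reach set: {0,2,3,4,5}
witness 3: b·b·d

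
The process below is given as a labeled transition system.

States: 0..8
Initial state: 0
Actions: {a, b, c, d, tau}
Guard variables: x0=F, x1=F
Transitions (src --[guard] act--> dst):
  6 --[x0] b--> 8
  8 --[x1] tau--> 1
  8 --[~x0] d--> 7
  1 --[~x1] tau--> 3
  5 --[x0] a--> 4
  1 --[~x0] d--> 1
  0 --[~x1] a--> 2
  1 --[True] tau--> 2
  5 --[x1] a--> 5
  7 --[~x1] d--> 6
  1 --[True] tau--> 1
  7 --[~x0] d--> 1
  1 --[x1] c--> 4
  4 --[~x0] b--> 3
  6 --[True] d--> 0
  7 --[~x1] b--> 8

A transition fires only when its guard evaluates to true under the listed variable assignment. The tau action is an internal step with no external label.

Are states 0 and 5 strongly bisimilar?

Answer: NOT BISIMILAR

Trace:
Bisimulation quotient by refinement:
  round 0: {{0,1,2,3,4,5,6,7,8}}
  round 1: {{0},{1},{2,3,5},{4},{6,8},{7}}
  round 2: {{0},{1},{2,3,5},{4},{6},{7},{8}}
Fixed point at round 3; 7 class(es).
0∈{0}, 5∈{2,3,5}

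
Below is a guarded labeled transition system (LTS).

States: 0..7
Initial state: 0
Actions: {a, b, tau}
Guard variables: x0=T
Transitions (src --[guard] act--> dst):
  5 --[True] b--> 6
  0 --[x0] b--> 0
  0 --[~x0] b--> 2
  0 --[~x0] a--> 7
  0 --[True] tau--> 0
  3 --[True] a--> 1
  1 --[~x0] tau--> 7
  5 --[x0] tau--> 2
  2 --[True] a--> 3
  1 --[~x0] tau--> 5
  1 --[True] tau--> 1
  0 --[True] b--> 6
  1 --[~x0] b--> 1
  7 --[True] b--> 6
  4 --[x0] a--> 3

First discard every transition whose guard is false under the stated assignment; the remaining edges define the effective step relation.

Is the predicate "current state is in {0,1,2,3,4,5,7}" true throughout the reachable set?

Inv-set: {0,1,2,3,4,5,7}
R = {0,6}
  0: ✓
  6: VIOLATES
witness against invariant: b → 6

Answer: INVARIANT VIOLATED at state 6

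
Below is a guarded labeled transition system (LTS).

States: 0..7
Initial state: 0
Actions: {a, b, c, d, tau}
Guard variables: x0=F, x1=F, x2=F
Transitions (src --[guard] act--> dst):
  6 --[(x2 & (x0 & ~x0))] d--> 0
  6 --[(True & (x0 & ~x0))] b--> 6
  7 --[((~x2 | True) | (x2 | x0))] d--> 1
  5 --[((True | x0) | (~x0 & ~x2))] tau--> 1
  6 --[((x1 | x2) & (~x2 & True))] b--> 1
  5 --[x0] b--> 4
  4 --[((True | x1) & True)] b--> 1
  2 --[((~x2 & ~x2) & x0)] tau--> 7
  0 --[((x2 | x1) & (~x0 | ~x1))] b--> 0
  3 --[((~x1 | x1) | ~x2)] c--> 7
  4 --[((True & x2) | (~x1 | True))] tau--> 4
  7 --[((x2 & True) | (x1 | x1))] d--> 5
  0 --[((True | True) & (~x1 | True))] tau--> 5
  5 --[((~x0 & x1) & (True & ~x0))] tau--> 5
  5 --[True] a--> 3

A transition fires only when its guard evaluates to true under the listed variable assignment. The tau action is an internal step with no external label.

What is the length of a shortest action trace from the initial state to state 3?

Answer: 2

Analysis:
Breadth-first toward 3:
  Layer 0: {0}
  Layer 1: {5}
  Layer 2: {1,3}
3 enters at depth 2; path tau·a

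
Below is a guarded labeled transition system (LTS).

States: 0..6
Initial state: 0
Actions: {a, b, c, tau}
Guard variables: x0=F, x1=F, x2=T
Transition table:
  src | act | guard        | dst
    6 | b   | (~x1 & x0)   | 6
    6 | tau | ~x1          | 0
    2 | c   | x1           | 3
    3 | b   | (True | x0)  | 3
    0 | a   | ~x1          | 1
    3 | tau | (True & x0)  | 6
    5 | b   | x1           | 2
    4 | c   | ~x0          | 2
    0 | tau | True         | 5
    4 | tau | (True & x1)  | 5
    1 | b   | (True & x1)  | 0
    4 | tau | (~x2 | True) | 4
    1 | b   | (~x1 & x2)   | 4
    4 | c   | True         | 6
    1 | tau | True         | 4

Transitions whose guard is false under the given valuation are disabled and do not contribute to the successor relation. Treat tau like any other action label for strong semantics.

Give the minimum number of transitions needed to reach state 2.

Answer: 3

Trace:
Breadth-first toward 2:
  Layer 0: {0}
  Layer 1: {1,5}
  Layer 2: {4}
  Layer 3: {2,6}
first hit 2 at d=3 via a·b·c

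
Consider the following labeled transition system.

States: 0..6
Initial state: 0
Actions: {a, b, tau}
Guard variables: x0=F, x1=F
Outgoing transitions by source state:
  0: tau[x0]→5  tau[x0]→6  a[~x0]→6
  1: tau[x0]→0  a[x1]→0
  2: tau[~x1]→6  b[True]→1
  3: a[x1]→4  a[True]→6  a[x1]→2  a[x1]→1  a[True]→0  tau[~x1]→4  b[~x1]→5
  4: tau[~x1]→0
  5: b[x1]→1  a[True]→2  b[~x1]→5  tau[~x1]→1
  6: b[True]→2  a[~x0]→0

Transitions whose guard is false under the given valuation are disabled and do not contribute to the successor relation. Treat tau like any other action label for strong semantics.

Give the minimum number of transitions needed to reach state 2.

Layered search for 2:
  L0 = {0}
  L1 = {6}
  L2 = {2}
depth(2)=2, e.g. a·b

Answer: 2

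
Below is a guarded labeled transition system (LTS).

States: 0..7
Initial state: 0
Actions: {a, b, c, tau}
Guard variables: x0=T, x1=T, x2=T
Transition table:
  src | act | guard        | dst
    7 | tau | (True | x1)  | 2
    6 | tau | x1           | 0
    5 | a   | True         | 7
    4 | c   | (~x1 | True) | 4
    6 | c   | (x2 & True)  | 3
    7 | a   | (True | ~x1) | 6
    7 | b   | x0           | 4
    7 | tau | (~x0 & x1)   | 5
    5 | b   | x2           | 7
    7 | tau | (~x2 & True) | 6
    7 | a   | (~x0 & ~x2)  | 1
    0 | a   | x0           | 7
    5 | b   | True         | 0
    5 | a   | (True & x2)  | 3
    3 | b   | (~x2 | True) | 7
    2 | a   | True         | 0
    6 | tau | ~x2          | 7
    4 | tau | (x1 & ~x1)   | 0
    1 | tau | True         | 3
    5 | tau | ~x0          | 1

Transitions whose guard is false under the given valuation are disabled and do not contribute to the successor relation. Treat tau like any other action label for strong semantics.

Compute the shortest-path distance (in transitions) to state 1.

BFS to 1:
  L0 = {0}
  L1 = {7}
  L2 = {2,4,6}
  L3 = {3}
1 never appears.

Answer: UNREACHABLE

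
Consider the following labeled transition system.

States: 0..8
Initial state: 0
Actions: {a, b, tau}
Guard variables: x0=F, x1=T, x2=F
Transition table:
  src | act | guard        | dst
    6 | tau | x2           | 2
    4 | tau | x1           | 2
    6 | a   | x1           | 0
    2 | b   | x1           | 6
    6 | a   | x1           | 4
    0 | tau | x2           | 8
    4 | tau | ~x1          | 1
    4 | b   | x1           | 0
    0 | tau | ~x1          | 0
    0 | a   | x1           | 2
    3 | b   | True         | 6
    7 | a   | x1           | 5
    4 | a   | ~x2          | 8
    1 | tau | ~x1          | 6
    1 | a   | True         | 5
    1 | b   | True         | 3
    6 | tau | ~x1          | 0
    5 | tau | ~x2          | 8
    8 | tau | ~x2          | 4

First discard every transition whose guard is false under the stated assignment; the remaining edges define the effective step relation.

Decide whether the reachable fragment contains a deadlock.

Answer: DEADLOCK-FREE

Trace:
R = {0,2,4,6,8}
  0: a→2  [deg 1]
  2: b→6  [deg 1]
  4: a→8  b→0  tau→2  [deg 3]
  6: a→0  a→4  [deg 2]
  8: tau→4  [deg 1]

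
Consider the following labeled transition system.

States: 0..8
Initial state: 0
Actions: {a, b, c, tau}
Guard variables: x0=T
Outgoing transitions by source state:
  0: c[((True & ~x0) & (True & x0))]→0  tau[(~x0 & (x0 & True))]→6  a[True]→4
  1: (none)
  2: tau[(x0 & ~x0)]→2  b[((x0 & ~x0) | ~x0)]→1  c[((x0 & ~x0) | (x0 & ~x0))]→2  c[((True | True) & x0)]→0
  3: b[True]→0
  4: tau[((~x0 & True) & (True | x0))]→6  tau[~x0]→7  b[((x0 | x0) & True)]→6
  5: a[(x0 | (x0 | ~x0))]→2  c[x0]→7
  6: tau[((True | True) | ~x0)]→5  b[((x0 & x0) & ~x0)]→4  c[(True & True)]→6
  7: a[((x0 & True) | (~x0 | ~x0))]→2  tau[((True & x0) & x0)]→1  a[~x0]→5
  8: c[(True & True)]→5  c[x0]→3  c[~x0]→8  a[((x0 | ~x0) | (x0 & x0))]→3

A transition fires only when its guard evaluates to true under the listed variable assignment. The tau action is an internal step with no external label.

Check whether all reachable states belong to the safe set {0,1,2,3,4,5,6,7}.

Answer: INVARIANT HOLDS

Analysis:
Inv-set: {0,1,2,3,4,5,6,7}
Reach set: {0,1,2,4,5,6,7}
  0: ✓
  1: ✓
  2: ✓
  4: ✓
  5: ✓
  6: ✓
  7: ✓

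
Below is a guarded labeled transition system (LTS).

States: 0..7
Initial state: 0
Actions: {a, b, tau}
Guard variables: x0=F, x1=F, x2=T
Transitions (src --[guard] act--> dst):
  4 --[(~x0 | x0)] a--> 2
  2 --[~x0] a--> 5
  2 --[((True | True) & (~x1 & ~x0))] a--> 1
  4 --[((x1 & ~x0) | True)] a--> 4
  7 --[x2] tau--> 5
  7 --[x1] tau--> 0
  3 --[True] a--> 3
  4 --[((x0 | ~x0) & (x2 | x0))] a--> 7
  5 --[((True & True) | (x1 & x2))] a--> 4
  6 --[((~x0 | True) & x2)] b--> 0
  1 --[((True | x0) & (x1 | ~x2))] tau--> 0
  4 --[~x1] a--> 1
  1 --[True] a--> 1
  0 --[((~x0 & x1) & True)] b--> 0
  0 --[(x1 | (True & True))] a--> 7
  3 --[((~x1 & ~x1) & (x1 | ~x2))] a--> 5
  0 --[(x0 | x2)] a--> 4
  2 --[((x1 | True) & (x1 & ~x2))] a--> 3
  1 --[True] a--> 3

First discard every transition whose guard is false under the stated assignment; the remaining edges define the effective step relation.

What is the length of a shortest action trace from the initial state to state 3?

Answer: 3

Working:
BFS to 3:
  Layer 0: {0}
  Layer 1: {4,7}
  Layer 2: {1,2,5}
  Layer 3: {3}
depth(3)=3, e.g. a·a·a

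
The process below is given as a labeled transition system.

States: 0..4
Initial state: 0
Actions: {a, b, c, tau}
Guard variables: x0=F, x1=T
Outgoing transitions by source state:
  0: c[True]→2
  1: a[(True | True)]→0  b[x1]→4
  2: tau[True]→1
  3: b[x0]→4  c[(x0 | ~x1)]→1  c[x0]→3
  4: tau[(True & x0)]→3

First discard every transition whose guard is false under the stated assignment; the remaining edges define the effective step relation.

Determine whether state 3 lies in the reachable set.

Answer: UNREACHABLE

Working:
4 transition(s) survive guard evaluation.
depth 0: {0}
depth 1: {2}  cumulative {0,2}
depth 2: {1}  cumulative {0,1,2}
depth 3: {4}  cumulative {0,1,2,4}
Reachable = {0,1,2,4}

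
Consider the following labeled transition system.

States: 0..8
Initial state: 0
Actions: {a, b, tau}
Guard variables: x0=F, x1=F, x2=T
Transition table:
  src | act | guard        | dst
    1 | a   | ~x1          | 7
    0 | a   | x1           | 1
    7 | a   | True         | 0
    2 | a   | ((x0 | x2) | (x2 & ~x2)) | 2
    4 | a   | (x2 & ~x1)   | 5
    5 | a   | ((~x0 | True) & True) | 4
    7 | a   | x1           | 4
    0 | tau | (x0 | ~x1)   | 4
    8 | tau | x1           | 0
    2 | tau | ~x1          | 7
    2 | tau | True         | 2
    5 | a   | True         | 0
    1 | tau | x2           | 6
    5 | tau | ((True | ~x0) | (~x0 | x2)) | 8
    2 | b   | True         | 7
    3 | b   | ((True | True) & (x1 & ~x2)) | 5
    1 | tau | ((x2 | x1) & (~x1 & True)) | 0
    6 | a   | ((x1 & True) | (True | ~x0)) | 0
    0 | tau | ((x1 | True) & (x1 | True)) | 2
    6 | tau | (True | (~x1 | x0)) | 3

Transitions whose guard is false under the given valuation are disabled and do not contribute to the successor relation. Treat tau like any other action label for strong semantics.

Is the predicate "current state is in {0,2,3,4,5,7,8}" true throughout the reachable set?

Answer: INVARIANT HOLDS

Working:
Safe = {0,2,3,4,5,7,8}
R = {0,2,4,5,7,8}
  0: ✓
  2: ✓
  4: ✓
  5: ✓
  7: ✓
  8: ✓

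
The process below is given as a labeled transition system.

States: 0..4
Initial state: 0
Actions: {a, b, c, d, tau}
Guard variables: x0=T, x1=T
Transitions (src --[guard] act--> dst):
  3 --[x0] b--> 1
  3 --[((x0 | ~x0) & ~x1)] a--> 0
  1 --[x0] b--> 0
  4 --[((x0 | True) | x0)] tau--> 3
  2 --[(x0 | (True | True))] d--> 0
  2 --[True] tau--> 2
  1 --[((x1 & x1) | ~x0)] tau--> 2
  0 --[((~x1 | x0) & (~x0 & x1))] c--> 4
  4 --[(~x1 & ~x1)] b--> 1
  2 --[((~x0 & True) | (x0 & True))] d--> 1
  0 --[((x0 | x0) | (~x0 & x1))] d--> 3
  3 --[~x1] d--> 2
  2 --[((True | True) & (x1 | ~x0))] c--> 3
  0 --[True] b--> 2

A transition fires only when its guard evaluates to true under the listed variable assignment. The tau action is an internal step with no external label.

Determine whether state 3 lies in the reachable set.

Answer: REACHABLE

Trace:
10 transition(s) survive guard evaluation.
L0 = {0}
L1 = {2,3}  cumulative {0,2,3}
L2 = {1}  cumulative {0,1,2,3}
Reach set: {0,1,2,3}
trace reaching 3: d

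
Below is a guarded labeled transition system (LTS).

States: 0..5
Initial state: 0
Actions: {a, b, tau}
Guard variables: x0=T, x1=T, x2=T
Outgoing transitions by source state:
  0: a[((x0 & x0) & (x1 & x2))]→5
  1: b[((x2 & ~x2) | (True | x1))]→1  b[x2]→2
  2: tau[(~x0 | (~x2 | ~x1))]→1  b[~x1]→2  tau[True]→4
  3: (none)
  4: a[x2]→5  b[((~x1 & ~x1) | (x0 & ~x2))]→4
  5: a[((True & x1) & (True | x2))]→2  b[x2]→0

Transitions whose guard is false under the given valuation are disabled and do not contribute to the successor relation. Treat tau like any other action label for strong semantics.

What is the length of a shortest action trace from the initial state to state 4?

Answer: 3

Analysis:
Breadth-first toward 4:
  Layer 0: {0}
  Layer 1: {5}
  Layer 2: {2}
  Layer 3: {4}
4 enters at depth 3; path a·a·tau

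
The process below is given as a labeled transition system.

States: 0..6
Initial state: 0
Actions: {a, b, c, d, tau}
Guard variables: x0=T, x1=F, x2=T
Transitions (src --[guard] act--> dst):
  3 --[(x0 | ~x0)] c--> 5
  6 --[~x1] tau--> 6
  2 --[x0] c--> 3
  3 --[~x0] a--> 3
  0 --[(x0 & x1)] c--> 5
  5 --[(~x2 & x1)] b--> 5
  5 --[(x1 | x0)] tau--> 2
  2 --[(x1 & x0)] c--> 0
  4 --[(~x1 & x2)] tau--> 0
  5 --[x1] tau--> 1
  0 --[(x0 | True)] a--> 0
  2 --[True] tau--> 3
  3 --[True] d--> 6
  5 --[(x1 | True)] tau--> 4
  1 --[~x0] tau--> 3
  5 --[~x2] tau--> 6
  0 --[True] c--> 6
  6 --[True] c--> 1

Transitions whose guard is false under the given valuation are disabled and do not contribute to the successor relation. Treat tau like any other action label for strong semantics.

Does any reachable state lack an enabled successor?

Answer: DEADLOCK at state 1

Trace:
Reach set: {0,1,6}
  0: a→0  c→6  [2 out]
  1: ∅  [deadlock]
  6: c→1  tau→6  [2 out]
trace reaching 1: c·c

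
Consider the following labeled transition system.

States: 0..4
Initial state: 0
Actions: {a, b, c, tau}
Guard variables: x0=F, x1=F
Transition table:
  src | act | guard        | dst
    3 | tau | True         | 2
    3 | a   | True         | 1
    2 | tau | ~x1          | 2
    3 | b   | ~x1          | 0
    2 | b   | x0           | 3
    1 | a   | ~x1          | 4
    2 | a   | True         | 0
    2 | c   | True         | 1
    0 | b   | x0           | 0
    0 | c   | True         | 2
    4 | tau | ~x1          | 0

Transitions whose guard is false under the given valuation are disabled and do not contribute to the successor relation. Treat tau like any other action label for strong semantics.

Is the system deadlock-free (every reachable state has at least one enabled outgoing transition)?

Reachable = {0,1,2,4}
  0: c→2  [1 out]
  1: a→4  [1 out]
  2: a→0  c→1  tau→2  [3 out]
  4: tau→0  [1 out]

Answer: DEADLOCK-FREE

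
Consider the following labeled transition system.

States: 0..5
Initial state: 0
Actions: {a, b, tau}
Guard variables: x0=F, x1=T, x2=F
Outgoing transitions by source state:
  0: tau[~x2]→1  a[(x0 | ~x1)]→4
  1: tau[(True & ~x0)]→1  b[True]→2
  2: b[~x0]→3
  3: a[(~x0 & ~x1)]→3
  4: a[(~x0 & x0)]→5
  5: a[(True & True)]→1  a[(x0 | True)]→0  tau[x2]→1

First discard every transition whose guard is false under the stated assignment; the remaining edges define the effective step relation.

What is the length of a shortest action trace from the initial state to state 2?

Layered search for 2:
  L0 = {0}
  L1 = {1}
  L2 = {2}
2 enters at depth 2; path tau·b

Answer: 2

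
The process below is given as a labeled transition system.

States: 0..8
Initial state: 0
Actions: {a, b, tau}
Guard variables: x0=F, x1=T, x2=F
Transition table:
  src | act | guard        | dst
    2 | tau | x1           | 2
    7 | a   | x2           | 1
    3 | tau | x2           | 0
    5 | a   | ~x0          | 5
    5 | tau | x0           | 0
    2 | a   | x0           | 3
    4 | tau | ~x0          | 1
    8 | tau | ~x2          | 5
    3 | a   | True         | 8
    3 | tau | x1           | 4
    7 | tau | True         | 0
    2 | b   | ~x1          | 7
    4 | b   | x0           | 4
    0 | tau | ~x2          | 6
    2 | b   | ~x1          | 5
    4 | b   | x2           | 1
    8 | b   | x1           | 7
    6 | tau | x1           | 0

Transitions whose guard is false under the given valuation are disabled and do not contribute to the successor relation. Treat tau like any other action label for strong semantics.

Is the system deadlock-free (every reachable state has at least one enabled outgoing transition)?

Reach set: {0,6}
  0: tau→6  [1 exit(s)]
  6: tau→0  [1 exit(s)]

Answer: DEADLOCK-FREE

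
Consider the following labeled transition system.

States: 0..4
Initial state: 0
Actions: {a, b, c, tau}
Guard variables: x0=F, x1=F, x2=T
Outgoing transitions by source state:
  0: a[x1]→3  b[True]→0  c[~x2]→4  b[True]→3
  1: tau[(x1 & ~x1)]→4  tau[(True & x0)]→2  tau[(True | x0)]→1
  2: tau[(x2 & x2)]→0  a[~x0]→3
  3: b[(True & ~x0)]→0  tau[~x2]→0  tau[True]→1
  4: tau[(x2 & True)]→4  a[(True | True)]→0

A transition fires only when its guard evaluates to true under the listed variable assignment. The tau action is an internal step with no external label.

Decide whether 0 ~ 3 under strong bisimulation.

Answer: NOT BISIMILAR

Analysis:
Compute ~ classes (split until stable):
  π0 = {{0,1,2,3,4}}
  π1 = {{0},{1},{2,4},{3}}
  π2 = {{0},{1},{2},{3},{4}}
Fixed point at round 3; 5 class(es).
class of 0: {0}; class of 3: {3}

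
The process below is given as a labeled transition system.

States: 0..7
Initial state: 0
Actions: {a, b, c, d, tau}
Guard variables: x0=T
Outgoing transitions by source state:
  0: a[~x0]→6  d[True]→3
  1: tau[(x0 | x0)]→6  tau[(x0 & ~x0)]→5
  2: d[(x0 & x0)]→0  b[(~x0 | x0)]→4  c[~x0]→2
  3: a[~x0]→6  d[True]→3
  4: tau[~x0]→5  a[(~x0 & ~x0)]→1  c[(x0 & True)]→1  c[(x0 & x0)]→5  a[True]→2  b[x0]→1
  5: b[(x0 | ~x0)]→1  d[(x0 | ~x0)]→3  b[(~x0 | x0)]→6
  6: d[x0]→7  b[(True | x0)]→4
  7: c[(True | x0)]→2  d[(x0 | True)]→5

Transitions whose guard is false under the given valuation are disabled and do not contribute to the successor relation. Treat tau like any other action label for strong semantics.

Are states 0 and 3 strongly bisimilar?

Refine partition for ~:
  π0 = {{0,1,2,3,4,5,6,7}}
  π1 = {{0,3},{1},{2,5,6},{4},{7}}
  π2 = {{0,3},{1},{2},{4},{5},{6},{7}}
stable after 3 split(s): 7 block(s)
[0]={0,3}  [3]={0,3}

Answer: BISIMILAR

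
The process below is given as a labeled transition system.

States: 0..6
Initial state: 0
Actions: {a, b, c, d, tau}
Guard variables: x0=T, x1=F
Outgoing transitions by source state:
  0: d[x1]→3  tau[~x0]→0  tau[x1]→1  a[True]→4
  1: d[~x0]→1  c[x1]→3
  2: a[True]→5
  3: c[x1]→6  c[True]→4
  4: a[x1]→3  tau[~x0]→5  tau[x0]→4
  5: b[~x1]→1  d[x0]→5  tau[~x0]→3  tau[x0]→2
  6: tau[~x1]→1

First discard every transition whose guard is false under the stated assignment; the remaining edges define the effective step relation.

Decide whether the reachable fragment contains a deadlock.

Reach set: {0,4}
  0: a→4  [deg 1]
  4: tau→4  [deg 1]

Answer: DEADLOCK-FREE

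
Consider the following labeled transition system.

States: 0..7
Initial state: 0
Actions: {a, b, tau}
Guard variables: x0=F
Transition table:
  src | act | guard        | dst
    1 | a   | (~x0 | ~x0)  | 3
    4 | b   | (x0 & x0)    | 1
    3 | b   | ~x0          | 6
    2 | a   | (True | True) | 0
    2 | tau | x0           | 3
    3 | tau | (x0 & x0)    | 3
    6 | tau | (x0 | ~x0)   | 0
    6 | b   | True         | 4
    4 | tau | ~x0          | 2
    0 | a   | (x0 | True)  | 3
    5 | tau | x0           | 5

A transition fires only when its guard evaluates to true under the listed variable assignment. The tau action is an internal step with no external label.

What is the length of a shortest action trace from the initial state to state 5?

Answer: UNREACHABLE

Working:
Breadth-first toward 5:
  L0 = {0}
  L1 = {3}
  L2 = {6}
  L3 = {4}
  L4 = {2}
5 never appears.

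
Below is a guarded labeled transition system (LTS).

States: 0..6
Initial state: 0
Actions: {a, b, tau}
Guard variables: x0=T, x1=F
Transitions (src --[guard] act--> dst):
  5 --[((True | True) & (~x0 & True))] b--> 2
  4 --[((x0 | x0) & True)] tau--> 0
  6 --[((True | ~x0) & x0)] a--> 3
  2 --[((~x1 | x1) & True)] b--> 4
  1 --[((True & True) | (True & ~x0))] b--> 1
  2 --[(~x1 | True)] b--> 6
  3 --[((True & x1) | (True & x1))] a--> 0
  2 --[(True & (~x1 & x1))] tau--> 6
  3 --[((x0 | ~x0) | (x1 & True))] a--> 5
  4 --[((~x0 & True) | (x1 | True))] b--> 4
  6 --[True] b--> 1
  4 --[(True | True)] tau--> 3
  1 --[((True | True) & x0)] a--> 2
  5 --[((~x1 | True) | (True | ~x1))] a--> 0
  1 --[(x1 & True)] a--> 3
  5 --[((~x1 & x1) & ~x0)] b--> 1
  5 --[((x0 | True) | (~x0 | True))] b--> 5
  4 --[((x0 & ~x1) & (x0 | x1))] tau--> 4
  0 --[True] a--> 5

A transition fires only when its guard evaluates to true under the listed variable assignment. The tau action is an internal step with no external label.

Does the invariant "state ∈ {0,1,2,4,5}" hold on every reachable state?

Inv-set: {0,1,2,4,5}
R = {0,5}
  0: ok
  5: ok

Answer: INVARIANT HOLDS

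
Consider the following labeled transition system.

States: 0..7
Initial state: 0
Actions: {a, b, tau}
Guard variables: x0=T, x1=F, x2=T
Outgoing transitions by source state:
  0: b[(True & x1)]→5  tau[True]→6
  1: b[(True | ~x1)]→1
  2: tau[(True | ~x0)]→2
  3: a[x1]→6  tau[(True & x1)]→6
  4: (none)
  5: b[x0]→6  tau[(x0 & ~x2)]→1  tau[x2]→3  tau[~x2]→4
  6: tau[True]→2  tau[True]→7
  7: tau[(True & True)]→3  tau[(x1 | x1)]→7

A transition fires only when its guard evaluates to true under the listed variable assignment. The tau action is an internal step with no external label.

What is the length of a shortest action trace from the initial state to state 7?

Answer: 2

Trace:
Layered search for 7:
  Layer 0: {0}
  Layer 1: {6}
  Layer 2: {2,7}
7 enters at depth 2; path tau·tau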